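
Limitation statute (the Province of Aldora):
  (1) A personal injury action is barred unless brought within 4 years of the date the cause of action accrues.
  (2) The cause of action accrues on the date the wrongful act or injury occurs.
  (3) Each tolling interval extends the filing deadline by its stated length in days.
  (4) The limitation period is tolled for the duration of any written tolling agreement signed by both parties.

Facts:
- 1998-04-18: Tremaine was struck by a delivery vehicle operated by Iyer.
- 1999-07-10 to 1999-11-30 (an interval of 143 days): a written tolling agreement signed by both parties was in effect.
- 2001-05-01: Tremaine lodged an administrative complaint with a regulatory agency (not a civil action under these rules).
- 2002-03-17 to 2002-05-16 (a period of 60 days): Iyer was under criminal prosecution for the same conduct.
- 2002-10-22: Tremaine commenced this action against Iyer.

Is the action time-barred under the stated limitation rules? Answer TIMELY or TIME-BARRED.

TIME-BARRED

The limitation period began to run on 1998-04-18.
The untolled deadline — 4 years after 1998-04-18 — is 2002-04-18.
The period was tolled for 143 days by the written tolling agreement (1999-07-10 to 1999-11-30), pushing the deadline to 2002-09-08.
Although a criminal prosecution ran from 2002-03-17 to 2002-05-16, the stated rules do not make that a tolling event, so it is disregarded.
The other events in the timeline have no effect on the limitation period under the stated rules.
The 2002-10-22 filing falls after the 2002-09-08 deadline; the claim is time-barred.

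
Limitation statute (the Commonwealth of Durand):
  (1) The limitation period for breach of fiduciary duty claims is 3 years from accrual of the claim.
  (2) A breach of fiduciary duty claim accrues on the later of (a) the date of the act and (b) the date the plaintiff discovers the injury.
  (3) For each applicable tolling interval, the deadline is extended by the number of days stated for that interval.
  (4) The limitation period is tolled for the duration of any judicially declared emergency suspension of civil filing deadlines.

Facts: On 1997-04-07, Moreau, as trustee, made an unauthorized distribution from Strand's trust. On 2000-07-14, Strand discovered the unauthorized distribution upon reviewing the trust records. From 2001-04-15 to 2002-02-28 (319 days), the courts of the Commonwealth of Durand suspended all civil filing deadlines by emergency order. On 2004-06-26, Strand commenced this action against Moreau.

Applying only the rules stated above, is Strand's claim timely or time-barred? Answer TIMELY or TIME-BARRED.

TIME-BARRED

The claim accrued on 2000-07-14 — the later of the 1997-04-07 act and the 2000-07-14 discovery.
Adding the 3 years base period to 2000-07-14 gives a deadline of 2003-07-14, before any tolling.
The emergency suspension of filing deadlines from 2001-04-15 to 2002-02-28 tolled the period for 319 days, extending the deadline to 2004-05-28.
The 2004-06-26 filing falls after the 2004-05-28 deadline; the claim is time-barred.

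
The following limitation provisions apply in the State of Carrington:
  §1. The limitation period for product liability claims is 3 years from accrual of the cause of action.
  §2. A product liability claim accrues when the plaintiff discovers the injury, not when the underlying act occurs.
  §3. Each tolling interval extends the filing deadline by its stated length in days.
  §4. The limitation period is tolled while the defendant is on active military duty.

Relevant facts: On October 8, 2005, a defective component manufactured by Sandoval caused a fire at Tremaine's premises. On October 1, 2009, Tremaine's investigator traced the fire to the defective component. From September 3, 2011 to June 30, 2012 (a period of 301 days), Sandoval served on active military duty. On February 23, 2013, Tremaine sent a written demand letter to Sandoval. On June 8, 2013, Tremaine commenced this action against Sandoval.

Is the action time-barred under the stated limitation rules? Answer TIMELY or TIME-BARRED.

Under the discovery rule, the claim accrued on October 1, 2009, when Tremaine discovered the injury — not on the October 8, 2005 date of the underlying act.
The untolled deadline — 3 years after October 1, 2009 — is October 1, 2012.
Because the defendant's active military service ran from September 3, 2011 to June 30, 2012, the deadline is extended by 301 days to July 29, 2013.
None of the other events listed affects the running of the period under the stated rules.
Tremaine filed on June 8, 2013, before the July 29, 2013 deadline, so the action is timely.

TIMELY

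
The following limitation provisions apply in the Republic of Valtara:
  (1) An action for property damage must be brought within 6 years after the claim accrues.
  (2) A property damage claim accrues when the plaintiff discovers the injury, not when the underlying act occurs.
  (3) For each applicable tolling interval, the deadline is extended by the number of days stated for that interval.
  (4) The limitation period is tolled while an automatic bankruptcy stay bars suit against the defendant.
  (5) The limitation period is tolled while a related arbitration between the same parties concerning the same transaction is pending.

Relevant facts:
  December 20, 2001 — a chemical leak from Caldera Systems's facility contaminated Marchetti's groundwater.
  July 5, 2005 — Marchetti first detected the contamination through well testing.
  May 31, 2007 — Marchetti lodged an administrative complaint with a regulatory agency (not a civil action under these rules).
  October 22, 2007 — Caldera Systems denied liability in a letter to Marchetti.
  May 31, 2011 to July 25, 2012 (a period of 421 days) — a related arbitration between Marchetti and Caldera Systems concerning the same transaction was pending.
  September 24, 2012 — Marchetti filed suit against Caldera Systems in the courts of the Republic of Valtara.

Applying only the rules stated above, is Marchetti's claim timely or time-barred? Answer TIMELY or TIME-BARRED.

TIME-BARRED

Accrual is tied to discovery, so the period began on July 5, 2005 rather than on December 20, 2001 when the act occurred.
6 years from July 5, 2005 is July 5, 2011.
The pending related arbitration from May 31, 2011 to July 25, 2012 tolled the period for 421 days, extending the deadline to August 29, 2012.
Nothing else in the chronology tolls or restarts the period.
The September 24, 2012 filing falls after the August 29, 2012 deadline; the claim is time-barred.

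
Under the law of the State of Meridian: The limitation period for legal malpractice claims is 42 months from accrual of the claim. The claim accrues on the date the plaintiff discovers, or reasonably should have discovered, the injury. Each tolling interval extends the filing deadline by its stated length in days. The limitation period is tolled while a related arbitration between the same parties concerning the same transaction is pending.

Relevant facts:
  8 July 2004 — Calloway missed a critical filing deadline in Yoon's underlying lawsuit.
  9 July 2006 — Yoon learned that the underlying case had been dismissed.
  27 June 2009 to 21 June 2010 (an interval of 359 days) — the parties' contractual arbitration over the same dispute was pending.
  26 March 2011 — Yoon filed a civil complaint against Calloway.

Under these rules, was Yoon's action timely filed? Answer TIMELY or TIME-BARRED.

Accrual is tied to discovery, so the period began on 9 July 2006 rather than on 8 July 2004 when the act occurred.
Adding the 42 months base period to 9 July 2006 gives a deadline of 9 January 2010, before any tolling.
The period was tolled for 359 days by the pending related arbitration (27 June 2009 to 21 June 2010), pushing the deadline to 3 January 2011.
Yoon filed on 26 March 2011, after the 3 January 2011 deadline, so the action is time-barred.

TIME-BARRED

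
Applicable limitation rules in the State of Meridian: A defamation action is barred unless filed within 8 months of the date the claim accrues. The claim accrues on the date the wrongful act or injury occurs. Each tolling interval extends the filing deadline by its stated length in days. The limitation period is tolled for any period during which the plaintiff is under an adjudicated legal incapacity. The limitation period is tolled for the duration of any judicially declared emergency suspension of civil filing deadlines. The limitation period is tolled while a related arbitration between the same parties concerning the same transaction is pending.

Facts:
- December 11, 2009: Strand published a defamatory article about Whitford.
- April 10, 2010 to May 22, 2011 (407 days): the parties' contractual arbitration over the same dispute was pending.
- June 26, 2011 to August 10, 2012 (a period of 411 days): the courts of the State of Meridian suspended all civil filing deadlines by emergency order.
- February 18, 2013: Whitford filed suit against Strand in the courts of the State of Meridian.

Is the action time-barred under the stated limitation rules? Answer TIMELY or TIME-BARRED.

TIME-BARRED

The limitation period began to run on December 11, 2009.
8 months from December 11, 2009 is August 11, 2010.
Because the pending related arbitration ran from April 10, 2010 to May 22, 2011, the deadline is extended by 407 days to September 22, 2011.
Because the emergency suspension of filing deadlines ran from June 26, 2011 to August 10, 2012, the deadline is extended by 411 days to November 6, 2012.
Whitford filed on February 18, 2013, after the November 6, 2012 deadline, so the action is time-barred.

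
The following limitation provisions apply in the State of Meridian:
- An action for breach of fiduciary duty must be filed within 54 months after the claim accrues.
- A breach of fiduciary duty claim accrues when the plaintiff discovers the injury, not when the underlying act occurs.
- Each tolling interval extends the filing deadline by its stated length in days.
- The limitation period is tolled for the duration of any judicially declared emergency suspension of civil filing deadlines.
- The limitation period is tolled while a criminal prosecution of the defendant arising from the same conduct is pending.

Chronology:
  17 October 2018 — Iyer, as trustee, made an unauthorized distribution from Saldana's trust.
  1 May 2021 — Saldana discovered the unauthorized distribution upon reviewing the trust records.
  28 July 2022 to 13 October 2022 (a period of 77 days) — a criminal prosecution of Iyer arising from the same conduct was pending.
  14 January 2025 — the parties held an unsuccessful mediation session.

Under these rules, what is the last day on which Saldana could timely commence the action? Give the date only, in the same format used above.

Under the discovery rule, the claim accrued on 1 May 2021, when Saldana discovered the injury — not on the 17 October 2018 date of the underlying act.
The untolled deadline — 54 months after 1 May 2021 — is 1 November 2025.
The period was tolled for 77 days by the pending criminal prosecution (28 July 2022 to 13 October 2022), pushing the deadline to 17 January 2026.
The other events in the timeline have no effect on the limitation period under the stated rules.

17 January 2026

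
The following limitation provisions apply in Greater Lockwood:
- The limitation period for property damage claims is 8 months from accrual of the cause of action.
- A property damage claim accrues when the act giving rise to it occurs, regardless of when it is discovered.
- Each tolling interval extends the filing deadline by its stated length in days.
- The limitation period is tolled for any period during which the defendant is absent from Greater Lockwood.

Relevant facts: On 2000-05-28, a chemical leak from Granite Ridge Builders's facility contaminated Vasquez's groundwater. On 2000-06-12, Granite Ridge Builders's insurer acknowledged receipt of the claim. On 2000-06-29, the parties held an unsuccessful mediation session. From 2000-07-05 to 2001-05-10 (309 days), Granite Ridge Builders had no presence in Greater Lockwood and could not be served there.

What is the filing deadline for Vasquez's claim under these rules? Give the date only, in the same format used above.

The limitation period began to run on 2000-05-28.
8 months from 2000-05-28 is 2001-01-28.
Because the defendant's absence from the jurisdiction ran from 2000-07-05 to 2001-05-10, the deadline is extended by 309 days to 2001-12-03.
The other events in the timeline have no effect on the limitation period under the stated rules.

2001-12-03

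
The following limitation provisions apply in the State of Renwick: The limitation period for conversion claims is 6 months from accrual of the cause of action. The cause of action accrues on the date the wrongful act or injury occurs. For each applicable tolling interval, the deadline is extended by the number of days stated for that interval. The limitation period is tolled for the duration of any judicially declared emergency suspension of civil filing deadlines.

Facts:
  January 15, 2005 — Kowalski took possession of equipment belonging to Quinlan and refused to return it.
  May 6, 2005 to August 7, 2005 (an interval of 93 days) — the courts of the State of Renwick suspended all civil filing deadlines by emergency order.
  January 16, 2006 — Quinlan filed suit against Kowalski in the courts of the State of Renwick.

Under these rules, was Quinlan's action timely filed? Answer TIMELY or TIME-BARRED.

The claim accrued on January 15, 2005, when the wrongful act occurred.
Adding the 6 months base period to January 15, 2005 gives a deadline of July 15, 2005, before any tolling.
The emergency suspension of filing deadlines from May 6, 2005 to August 7, 2005 tolled the period for 93 days, extending the deadline to October 16, 2005.
Filing on January 16, 2006 missed the October 16, 2005 deadline — the action is time-barred.

TIME-BARRED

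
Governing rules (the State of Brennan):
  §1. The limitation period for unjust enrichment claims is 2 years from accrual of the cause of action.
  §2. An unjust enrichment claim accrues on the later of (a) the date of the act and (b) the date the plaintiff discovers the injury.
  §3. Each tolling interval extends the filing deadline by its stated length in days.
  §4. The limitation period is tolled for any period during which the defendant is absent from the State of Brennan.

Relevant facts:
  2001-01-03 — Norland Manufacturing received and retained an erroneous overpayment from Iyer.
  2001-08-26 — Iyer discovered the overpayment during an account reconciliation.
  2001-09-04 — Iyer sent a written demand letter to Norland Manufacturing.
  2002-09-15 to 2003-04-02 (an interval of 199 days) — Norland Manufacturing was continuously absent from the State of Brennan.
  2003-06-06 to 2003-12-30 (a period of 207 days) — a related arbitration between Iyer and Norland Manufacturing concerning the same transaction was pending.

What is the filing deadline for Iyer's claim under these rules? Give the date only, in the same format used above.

2004-03-12

Because discovery on 2001-08-26 post-dates the 2001-01-03 act, accrual under the later-of rule falls on 2001-08-26.
2 years from 2001-08-26 is 2003-08-26.
The defendant's absence from the jurisdiction from 2002-09-15 to 2003-04-02 tolled the period for 199 days, extending the deadline to 2004-03-12.
Although a pending arbitration ran from 2003-06-06 to 2003-12-30, the stated rules do not make that a tolling event, so it is disregarded.
None of the other events listed affects the running of the period under the stated rules.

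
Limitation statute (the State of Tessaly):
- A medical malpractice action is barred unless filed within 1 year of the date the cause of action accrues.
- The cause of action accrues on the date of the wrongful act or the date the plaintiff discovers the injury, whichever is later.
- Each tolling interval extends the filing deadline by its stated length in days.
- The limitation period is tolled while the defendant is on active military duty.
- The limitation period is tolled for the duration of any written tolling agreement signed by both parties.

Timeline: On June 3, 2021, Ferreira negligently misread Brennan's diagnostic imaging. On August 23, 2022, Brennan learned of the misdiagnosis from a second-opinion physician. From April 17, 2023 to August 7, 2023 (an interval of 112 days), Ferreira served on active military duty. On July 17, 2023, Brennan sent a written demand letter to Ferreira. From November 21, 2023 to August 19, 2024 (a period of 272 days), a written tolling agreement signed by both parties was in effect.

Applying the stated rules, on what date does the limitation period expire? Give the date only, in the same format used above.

September 10, 2024

Because discovery on August 23, 2022 post-dates the June 3, 2021 act, accrual under the later-of rule falls on August 23, 2022.
The untolled deadline — 1 year after August 23, 2022 — is August 23, 2023.
Because the defendant's active military service ran from April 17, 2023 to August 7, 2023, the deadline is extended by 112 days to December 13, 2023.
The written tolling agreement from November 21, 2023 to August 19, 2024 tolled the period for 272 days, extending the deadline to September 10, 2024.
None of the other events listed affects the running of the period under the stated rules.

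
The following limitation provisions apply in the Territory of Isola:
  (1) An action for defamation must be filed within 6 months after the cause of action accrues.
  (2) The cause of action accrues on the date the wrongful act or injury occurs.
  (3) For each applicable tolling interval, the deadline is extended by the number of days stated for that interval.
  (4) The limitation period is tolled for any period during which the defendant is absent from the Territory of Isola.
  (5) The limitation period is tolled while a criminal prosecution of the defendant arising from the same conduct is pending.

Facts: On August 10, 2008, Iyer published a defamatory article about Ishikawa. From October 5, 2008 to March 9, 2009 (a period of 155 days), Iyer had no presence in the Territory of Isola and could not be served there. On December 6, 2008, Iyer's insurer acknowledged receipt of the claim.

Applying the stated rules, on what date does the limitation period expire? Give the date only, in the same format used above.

July 15, 2009

The claim accrued on August 10, 2008, when the wrongful act occurred.
6 months from August 10, 2008 is February 10, 2009.
The defendant's absence from the jurisdiction from October 5, 2008 to March 9, 2009 tolled the period for 155 days, extending the deadline to July 15, 2009.
The other events in the timeline have no effect on the limitation period under the stated rules.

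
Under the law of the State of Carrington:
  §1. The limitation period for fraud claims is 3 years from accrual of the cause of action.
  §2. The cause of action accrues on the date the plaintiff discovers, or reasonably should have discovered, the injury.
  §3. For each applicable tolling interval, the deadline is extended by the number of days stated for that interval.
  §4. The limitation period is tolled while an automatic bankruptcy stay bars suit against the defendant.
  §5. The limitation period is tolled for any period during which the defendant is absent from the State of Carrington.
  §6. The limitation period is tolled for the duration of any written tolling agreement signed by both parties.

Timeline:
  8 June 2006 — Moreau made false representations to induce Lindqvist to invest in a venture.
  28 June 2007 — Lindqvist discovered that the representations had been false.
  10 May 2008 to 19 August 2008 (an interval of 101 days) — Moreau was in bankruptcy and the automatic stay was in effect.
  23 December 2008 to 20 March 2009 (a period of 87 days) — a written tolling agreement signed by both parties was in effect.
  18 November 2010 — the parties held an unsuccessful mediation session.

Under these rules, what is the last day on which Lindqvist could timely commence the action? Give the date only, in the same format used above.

2 January 2011

Accrual is tied to discovery, so the period began on 28 June 2007 rather than on 8 June 2006 when the act occurred.
Adding the 3 years base period to 28 June 2007 gives a deadline of 28 June 2010, before any tolling.
Because the automatic bankruptcy stay ran from 10 May 2008 to 19 August 2008, the deadline is extended by 101 days to 7 October 2010.
The period was tolled for 87 days by the written tolling agreement (23 December 2008 to 20 March 2009), pushing the deadline to 2 January 2011.
None of the other events listed affects the running of the period under the stated rules.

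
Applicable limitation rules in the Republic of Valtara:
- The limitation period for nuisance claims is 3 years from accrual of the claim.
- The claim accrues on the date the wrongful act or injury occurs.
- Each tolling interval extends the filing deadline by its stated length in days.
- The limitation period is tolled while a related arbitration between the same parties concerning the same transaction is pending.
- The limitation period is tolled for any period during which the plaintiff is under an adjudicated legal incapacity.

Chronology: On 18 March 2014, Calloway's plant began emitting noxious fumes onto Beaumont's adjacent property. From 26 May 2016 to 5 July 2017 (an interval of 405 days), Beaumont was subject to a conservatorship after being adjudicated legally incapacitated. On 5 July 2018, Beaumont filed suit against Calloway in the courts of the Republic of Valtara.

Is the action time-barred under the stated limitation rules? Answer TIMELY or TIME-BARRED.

The claim accrued on 18 March 2014, the date of the act.
The untolled deadline — 3 years after 18 March 2014 — is 18 March 2017.
The plaintiff's legal incapacity from 26 May 2016 to 5 July 2017 tolled the period for 405 days, extending the deadline to 27 April 2018.
Beaumont filed on 5 July 2018, after the 27 April 2018 deadline, so the action is time-barred.

TIME-BARRED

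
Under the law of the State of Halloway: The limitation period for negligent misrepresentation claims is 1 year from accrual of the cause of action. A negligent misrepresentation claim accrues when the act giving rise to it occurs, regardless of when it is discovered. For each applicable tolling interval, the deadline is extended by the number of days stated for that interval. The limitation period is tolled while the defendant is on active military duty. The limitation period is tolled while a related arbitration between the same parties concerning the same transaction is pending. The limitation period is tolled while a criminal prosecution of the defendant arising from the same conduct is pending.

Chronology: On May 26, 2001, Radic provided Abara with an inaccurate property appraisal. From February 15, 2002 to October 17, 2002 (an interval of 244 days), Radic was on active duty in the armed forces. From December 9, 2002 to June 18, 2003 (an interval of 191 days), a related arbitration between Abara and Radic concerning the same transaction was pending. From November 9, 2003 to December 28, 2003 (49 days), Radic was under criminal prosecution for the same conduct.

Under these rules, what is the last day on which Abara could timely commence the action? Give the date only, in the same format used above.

The cause of action accrued on May 26, 2001, the date of the act.
Adding the 1 year base period to May 26, 2001 gives a deadline of May 26, 2002, before any tolling.
The period was tolled for 244 days by the defendant's active military service (February 15, 2002 to October 17, 2002), pushing the deadline to January 25, 2003.
Because the pending related arbitration ran from December 9, 2002 to June 18, 2003, the deadline is extended by 191 days to August 4, 2003.
By the time the pending criminal prosecution began on November 9, 2003, the limitation period had already expired on August 4, 2003; that interval cannot revive it.

August 4, 2003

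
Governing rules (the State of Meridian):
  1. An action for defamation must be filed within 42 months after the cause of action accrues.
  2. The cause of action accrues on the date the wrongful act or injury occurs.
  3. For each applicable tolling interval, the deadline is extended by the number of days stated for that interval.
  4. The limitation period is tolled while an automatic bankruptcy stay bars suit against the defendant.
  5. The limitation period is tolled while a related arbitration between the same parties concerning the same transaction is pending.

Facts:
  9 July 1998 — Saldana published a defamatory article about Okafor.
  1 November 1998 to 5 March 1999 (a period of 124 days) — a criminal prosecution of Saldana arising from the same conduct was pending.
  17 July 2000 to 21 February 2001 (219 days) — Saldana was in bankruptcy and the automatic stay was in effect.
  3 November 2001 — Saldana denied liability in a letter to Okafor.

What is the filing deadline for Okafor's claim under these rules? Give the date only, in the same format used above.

The cause of action accrued on 9 July 1998, the date of the act.
The untolled deadline — 42 months after 9 July 1998 — is 9 January 2002.
The period was tolled for 219 days by the automatic bankruptcy stay (17 July 2000 to 21 February 2001), pushing the deadline to 16 August 2002.
Although a criminal prosecution ran from 1 November 1998 to 5 March 1999, the stated rules do not make that a tolling event, so it is disregarded.
Nothing else in the chronology tolls or restarts the period.

16 August 2002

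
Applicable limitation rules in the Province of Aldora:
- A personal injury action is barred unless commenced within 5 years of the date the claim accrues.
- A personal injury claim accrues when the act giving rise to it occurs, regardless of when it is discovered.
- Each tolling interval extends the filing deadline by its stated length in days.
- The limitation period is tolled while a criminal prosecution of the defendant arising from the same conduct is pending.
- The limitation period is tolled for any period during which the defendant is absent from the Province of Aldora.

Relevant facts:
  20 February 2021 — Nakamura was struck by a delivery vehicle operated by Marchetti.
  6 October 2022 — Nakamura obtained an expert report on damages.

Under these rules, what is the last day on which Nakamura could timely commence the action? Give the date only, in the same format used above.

The claim accrued on 20 February 2021, the date of the act.
Adding the 5 years base period to 20 February 2021 gives a deadline of 20 February 2026, before any tolling.
Nothing else in the chronology tolls or restarts the period.

20 February 2026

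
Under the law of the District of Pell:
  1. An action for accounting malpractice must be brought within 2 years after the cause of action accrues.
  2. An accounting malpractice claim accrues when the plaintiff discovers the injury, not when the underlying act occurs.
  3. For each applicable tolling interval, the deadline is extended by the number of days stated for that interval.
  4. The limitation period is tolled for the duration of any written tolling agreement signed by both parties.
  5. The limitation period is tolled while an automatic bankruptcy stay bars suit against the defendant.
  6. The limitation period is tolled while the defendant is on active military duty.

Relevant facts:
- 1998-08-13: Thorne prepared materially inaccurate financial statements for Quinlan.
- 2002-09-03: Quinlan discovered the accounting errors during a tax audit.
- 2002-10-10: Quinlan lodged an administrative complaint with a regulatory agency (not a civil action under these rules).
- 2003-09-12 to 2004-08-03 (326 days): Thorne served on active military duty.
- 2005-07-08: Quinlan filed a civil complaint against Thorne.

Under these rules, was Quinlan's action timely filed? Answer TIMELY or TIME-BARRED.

TIMELY

The claim did not accrue until Quinlan discovered the injury on 2002-09-03; the 1998-08-13 act date does not start the clock under the stated rule.
Adding the 2 years base period to 2002-09-03 gives a deadline of 2004-09-03, before any tolling.
The period was tolled for 326 days by the defendant's active military service (2003-09-12 to 2004-08-03), pushing the deadline to 2005-07-26.
Nothing else in the chronology tolls or restarts the period.
Filing on 2005-07-08 beat the 2005-07-26 deadline — the action is timely.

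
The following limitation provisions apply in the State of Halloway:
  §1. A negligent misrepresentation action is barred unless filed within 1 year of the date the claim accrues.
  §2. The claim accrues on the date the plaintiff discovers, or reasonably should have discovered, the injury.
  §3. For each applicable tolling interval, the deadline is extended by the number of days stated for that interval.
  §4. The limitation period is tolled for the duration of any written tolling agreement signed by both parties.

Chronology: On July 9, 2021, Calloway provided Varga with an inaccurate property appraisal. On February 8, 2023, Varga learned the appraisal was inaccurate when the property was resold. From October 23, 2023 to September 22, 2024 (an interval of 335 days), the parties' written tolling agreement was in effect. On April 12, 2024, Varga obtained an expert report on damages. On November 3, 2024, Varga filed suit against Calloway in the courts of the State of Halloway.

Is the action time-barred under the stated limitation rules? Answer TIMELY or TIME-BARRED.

TIMELY

The claim did not accrue until Varga discovered the injury on February 8, 2023; the July 9, 2021 act date does not start the clock under the stated rule.
Adding the 1 year base period to February 8, 2023 gives a deadline of February 8, 2024, before any tolling.
The period was tolled for 335 days by the written tolling agreement (October 23, 2023 to September 22, 2024), pushing the deadline to January 8, 2025.
Nothing else in the chronology tolls or restarts the period.
The November 3, 2024 filing precedes the January 8, 2025 deadline; the claim is timely.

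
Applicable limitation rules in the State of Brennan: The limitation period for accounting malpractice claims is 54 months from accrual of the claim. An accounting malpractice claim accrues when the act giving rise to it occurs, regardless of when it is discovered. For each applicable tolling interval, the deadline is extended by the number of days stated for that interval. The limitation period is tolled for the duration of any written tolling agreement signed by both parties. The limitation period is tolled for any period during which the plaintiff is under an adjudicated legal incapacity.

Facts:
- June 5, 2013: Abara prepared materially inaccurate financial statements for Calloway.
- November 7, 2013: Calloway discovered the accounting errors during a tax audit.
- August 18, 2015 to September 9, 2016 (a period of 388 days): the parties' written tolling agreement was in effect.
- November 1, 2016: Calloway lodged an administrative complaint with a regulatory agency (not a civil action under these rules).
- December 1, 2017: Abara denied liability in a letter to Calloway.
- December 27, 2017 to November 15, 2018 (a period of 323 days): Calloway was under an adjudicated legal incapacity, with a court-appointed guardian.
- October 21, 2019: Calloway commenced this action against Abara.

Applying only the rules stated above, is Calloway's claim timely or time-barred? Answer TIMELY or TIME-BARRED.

TIMELY

Accrual is governed by the date of the act, so the period began to run on June 5, 2013; the later discovery on November 7, 2013 is irrelevant under the stated rule.
54 months from June 5, 2013 is December 5, 2017.
Because the written tolling agreement ran from August 18, 2015 to September 9, 2016, the deadline is extended by 388 days to December 28, 2018.
The plaintiff's legal incapacity from December 27, 2017 to November 15, 2018 tolled the period for 323 days, extending the deadline to November 16, 2019.
None of the other events listed affects the running of the period under the stated rules.
Filing on October 21, 2019 beat the November 16, 2019 deadline — the action is timely.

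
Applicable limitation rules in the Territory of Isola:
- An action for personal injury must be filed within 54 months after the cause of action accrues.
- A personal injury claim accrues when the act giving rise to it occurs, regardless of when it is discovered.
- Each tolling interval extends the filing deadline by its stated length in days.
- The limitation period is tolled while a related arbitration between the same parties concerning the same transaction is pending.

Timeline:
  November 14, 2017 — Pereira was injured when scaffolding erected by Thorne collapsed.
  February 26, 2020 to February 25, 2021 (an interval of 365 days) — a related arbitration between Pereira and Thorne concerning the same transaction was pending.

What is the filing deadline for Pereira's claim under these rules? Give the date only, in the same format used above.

The cause of action accrued on November 14, 2017, the date of the act.
54 months from November 14, 2017 is May 14, 2022.
The period was tolled for 365 days by the pending related arbitration (February 26, 2020 to February 25, 2021), pushing the deadline to May 14, 2023.

May 14, 2023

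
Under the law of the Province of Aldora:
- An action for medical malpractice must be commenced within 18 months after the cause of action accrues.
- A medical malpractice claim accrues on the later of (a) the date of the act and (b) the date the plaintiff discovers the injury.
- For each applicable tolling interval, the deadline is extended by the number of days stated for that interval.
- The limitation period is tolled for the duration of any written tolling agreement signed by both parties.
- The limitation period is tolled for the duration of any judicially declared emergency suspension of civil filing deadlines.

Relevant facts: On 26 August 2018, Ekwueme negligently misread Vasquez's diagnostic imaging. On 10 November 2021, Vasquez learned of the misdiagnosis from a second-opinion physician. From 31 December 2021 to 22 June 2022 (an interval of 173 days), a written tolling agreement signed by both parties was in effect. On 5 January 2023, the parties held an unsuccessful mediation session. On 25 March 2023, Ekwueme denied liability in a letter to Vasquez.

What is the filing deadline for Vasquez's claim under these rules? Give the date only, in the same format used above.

30 October 2023

Taking the later of the act (26 August 2018) and discovery (10 November 2021), the claim accrued on 10 November 2021.
The untolled deadline — 18 months after 10 November 2021 — is 10 May 2023.
Because the written tolling agreement ran from 31 December 2021 to 22 June 2022, the deadline is extended by 173 days to 30 October 2023.
Nothing else in the chronology tolls or restarts the period.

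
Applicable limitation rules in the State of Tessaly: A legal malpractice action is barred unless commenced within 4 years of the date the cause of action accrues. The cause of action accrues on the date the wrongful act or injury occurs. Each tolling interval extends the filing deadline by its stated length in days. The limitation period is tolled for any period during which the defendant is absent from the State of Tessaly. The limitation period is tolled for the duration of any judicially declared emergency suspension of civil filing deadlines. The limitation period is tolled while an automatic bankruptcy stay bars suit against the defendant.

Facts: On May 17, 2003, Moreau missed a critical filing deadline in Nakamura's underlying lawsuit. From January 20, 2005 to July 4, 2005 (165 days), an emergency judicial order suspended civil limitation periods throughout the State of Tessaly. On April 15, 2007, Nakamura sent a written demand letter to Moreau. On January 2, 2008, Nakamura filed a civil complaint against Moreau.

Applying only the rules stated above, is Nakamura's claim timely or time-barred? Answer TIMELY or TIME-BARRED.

The limitation period began to run on May 17, 2003.
4 years from May 17, 2003 is May 17, 2007.
The emergency suspension of filing deadlines from January 20, 2005 to July 4, 2005 tolled the period for 165 days, extending the deadline to October 29, 2007.
Nothing else in the chronology tolls or restarts the period.
Filing on January 2, 2008 missed the October 29, 2007 deadline — the action is time-barred.

TIME-BARRED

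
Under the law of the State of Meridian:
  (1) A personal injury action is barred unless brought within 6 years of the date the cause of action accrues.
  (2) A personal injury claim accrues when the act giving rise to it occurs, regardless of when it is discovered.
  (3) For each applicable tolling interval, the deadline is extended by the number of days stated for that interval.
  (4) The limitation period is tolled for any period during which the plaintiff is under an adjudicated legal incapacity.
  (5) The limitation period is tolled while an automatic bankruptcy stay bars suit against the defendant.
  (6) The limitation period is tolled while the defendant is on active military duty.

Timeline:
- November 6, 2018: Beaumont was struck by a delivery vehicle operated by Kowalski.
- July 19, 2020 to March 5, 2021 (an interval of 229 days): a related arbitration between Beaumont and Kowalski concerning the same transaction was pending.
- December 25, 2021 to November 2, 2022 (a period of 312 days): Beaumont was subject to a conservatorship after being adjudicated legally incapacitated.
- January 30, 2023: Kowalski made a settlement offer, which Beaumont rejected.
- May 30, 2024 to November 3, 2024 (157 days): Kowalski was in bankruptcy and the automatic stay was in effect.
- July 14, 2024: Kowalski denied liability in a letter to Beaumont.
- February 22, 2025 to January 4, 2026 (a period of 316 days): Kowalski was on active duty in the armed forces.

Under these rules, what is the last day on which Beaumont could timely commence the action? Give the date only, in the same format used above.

The cause of action accrued on November 6, 2018, the date of the act.
6 years from November 6, 2018 is November 6, 2024.
The period was tolled for 312 days by the plaintiff's legal incapacity (December 25, 2021 to November 2, 2022), pushing the deadline to September 14, 2025.
Because the automatic bankruptcy stay ran from May 30, 2024 to November 3, 2024, the deadline is extended by 157 days to February 18, 2026.
The defendant's active military service from February 22, 2025 to January 4, 2026 tolled the period for 316 days, extending the deadline to December 31, 2026.
Although a pending arbitration ran from July 19, 2020 to March 5, 2021, the stated rules do not make that a tolling event, so it is disregarded.
Nothing else in the chronology tolls or restarts the period.

December 31, 2026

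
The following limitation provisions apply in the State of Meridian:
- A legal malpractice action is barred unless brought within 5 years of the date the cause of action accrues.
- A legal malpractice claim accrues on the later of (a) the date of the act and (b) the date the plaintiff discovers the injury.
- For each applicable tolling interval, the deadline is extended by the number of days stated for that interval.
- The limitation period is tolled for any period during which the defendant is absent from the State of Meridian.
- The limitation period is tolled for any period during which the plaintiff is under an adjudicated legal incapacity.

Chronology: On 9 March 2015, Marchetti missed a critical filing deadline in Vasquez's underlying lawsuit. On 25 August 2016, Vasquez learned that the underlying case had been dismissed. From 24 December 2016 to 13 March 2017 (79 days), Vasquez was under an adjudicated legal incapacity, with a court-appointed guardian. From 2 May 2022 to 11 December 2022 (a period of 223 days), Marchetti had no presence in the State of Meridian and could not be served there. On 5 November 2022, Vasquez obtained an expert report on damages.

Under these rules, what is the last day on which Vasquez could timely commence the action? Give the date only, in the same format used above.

12 November 2021

The claim accrued on 25 August 2016 — the later of the 9 March 2015 act and the 25 August 2016 discovery.
The untolled deadline — 5 years after 25 August 2016 — is 25 August 2021.
The period was tolled for 79 days by the plaintiff's legal incapacity (24 December 2016 to 13 March 2017), pushing the deadline to 12 November 2021.
By the time the defendant's absence from the jurisdiction began on 2 May 2022, the limitation period had already expired on 12 November 2021; that interval cannot revive it.
Nothing else in the chronology tolls or restarts the period.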